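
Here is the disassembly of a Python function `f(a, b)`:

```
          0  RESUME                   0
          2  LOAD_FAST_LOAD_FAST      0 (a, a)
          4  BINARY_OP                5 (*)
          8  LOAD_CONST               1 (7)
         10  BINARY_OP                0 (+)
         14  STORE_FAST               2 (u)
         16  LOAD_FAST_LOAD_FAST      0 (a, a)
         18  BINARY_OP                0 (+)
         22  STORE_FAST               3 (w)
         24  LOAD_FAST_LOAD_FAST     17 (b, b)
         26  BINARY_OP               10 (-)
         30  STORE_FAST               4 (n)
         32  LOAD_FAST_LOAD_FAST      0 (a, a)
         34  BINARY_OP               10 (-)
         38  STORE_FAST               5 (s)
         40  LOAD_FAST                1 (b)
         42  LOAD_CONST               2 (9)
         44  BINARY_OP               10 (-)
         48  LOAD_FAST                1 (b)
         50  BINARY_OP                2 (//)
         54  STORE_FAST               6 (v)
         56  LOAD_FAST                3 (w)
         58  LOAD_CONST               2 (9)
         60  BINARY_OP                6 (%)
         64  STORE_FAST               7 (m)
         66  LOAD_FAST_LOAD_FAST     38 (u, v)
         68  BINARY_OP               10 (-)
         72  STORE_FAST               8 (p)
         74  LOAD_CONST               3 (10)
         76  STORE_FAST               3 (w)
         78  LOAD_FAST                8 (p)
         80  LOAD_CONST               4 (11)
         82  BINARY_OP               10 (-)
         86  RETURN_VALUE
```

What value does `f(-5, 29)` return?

LOAD_FAST_LOAD_FAST a,a → push -5,-5. Stack: [-5, -5]
BINARY_OP * → -5 * -5 = 25. Stack: [25]
LOAD_CONST → push 7. Stack: [25, 7]
BINARY_OP + → 25 + 7 = 32. Stack: [32]
STORE_FAST u → u=32. Stack: []
LOAD_FAST_LOAD_FAST a,a → push -5,-5. Stack: [-5, -5]
BINARY_OP + → -5 + -5 = -10. Stack: [-10]
STORE_FAST w → w=-10. Stack: []
LOAD_FAST_LOAD_FAST b,b → push 29,29. Stack: [29, 29]
BINARY_OP - → 29 - 29 = 0. Stack: [0]
STORE_FAST n → n=0. Stack: []
LOAD_FAST_LOAD_FAST a,a → push -5,-5. Stack: [-5, -5]
BINARY_OP - → -5 - -5 = 0. Stack: [0]
STORE_FAST s → s=0. Stack: []
LOAD_FAST b → push 29. Stack: [29]
LOAD_CONST → push 9. Stack: [29, 9]
BINARY_OP - → 29 - 9 = 20. Stack: [20]
LOAD_FAST b → push 29. Stack: [20, 29]
BINARY_OP // → 20 // 29 = 0. Stack: [0]
STORE_FAST v → v=0. Stack: []
LOAD_FAST w → push -10. Stack: [-10]
LOAD_CONST → push 9. Stack: [-10, 9]
BINARY_OP % → -10 % 9 = 8. Stack: [8]
STORE_FAST m → m=8. Stack: []
LOAD_FAST_LOAD_FAST u,v → push 32,0. Stack: [32, 0]
BINARY_OP - → 32 - 0 = 32. Stack: [32]
STORE_FAST p → p=32. Stack: []
LOAD_CONST → push 10. Stack: [10]
STORE_FAST w → w=10. Stack: []
LOAD_FAST p → push 32. Stack: [32]
LOAD_CONST → push 11. Stack: [32, 11]
BINARY_OP - → 32 - 11 = 21. Stack: [21]
RETURN_VALUE → return 21.

21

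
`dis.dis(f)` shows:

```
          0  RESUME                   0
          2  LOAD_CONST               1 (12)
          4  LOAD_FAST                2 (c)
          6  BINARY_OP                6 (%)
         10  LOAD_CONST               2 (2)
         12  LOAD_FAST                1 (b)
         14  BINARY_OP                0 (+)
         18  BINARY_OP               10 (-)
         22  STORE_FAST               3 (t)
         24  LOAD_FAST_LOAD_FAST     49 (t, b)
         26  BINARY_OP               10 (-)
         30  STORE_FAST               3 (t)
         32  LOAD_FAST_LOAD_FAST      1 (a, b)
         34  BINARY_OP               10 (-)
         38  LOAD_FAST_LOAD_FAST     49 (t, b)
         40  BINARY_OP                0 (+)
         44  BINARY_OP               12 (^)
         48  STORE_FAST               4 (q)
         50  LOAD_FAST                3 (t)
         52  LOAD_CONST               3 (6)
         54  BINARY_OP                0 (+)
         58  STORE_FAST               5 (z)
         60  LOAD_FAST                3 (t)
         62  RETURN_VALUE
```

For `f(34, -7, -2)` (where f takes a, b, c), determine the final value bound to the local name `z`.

LOAD_CONST → push 12. Stack: [12]
LOAD_FAST c → push -2. Stack: [12, -2]
BINARY_OP % → 12 % -2 = 0. Stack: [0]
LOAD_CONST → push 2. Stack: [0, 2]
LOAD_FAST b → push -7. Stack: [0, 2, -7]
BINARY_OP + → 2 + -7 = -5. Stack: [0, -5]
BINARY_OP - → 0 - -5 = 5. Stack: [5]
STORE_FAST t → t=5. Stack: []
LOAD_FAST_LOAD_FAST t,b → push 5,-7. Stack: [5, -7]
BINARY_OP - → 5 - -7 = 12. Stack: [12]
STORE_FAST t → t=12. Stack: []
LOAD_FAST_LOAD_FAST a,b → push 34,-7. Stack: [34, -7]
BINARY_OP - → 34 - -7 = 41. Stack: [41]
LOAD_FAST_LOAD_FAST t,b → push 12,-7. Stack: [41, 12, -7]
BINARY_OP + → 12 + -7 = 5. Stack: [41, 5]
BINARY_OP ^ → 41 ^ 5 = 44. Stack: [44]
STORE_FAST q → q=44. Stack: []
LOAD_FAST t → push 12. Stack: [12]
LOAD_CONST → push 6. Stack: [12, 6]
BINARY_OP + → 12 + 6 = 18. Stack: [18]
STORE_FAST z → z=18. Stack: []
LOAD_FAST t → push 12. Stack: [12]
RETURN_VALUE → return 12.

18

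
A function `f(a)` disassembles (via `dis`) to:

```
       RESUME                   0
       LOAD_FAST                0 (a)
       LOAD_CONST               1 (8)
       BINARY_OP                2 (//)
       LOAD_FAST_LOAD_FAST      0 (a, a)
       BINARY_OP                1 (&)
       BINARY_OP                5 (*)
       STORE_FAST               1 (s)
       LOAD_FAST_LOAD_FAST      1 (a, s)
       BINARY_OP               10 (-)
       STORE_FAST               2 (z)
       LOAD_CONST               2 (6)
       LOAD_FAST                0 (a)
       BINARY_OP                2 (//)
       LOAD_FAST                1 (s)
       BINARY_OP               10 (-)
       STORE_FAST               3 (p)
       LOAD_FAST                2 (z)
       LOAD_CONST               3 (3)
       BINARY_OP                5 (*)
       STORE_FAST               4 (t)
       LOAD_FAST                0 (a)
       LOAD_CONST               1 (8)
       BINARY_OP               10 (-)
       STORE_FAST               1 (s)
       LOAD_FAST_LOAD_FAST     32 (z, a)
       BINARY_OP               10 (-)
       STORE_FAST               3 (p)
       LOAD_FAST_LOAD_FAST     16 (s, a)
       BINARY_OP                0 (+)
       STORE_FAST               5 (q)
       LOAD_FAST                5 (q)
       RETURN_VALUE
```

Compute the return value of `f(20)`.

32

LOAD_FAST a → push 20. Stack: [20]
LOAD_CONST → push 8. Stack: [20, 8]
BINARY_OP // → 20 // 8 = 2. Stack: [2]
LOAD_FAST_LOAD_FAST a,a → push 20,20. Stack: [2, 20, 20]
BINARY_OP & → 20 & 20 = 20. Stack: [2, 20]
BINARY_OP * → 2 * 20 = 40. Stack: [40]
STORE_FAST s → s=40. Stack: []
LOAD_FAST_LOAD_FAST a,s → push 20,40. Stack: [20, 40]
BINARY_OP - → 20 - 40 = -20. Stack: [-20]
STORE_FAST z → z=-20. Stack: []
LOAD_CONST → push 6. Stack: [6]
LOAD_FAST a → push 20. Stack: [6, 20]
BINARY_OP // → 6 // 20 = 0. Stack: [0]
LOAD_FAST s → push 40. Stack: [0, 40]
BINARY_OP - → 0 - 40 = -40. Stack: [-40]
STORE_FAST p → p=-40. Stack: []
LOAD_FAST z → push -20. Stack: [-20]
LOAD_CONST → push 3. Stack: [-20, 3]
BINARY_OP * → -20 * 3 = -60. Stack: [-60]
STORE_FAST t → t=-60. Stack: []
LOAD_FAST a → push 20. Stack: [20]
LOAD_CONST → push 8. Stack: [20, 8]
BINARY_OP - → 20 - 8 = 12. Stack: [12]
STORE_FAST s → s=12. Stack: []
LOAD_FAST_LOAD_FAST z,a → push -20,20. Stack: [-20, 20]
BINARY_OP - → -20 - 20 = -40. Stack: [-40]
STORE_FAST p → p=-40. Stack: []
LOAD_FAST_LOAD_FAST s,a → push 12,20. Stack: [12, 20]
BINARY_OP + → 12 + 20 = 32. Stack: [32]
STORE_FAST q → q=32. Stack: []
LOAD_FAST q → push 32. Stack: [32]
RETURN_VALUE → return 32.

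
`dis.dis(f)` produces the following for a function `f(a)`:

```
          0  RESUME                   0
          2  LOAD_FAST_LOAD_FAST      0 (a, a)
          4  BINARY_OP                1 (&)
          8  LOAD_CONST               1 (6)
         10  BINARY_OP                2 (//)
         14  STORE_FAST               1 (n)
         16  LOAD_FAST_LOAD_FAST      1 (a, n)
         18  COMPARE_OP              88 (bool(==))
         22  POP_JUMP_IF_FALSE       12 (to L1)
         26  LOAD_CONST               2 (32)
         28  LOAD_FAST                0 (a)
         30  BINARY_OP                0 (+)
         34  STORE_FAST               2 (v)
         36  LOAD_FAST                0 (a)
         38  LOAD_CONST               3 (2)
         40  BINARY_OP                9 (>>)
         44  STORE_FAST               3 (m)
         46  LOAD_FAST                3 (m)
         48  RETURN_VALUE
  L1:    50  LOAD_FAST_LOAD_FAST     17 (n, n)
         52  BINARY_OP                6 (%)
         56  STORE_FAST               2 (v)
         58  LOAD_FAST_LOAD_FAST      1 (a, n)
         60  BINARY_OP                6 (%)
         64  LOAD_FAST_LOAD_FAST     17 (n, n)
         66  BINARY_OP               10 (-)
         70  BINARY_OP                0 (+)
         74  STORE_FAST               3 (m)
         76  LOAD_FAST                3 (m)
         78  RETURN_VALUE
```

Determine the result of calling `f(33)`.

LOAD_FAST_LOAD_FAST a,a → push 33,33. Stack: [33, 33]
BINARY_OP & → 33 & 33 = 33. Stack: [33]
LOAD_CONST → push 6. Stack: [33, 6]
BINARY_OP // → 33 // 6 = 5. Stack: [5]
STORE_FAST n → n=5. Stack: []
LOAD_FAST_LOAD_FAST a,n → push 33,5. Stack: [33, 5]
COMPARE_OP bool(==) → 33 vs 5 = False. Stack: [False]
POP_JUMP_IF_FALSE → pop False; jump. Stack: []
LOAD_FAST_LOAD_FAST n,n → push 5,5. Stack: [5, 5]
BINARY_OP % → 5 % 5 = 0. Stack: [0]
STORE_FAST v → v=0. Stack: []
LOAD_FAST_LOAD_FAST a,n → push 33,5. Stack: [33, 5]
BINARY_OP % → 33 % 5 = 3. Stack: [3]
LOAD_FAST_LOAD_FAST n,n → push 5,5. Stack: [3, 5, 5]
BINARY_OP - → 5 - 5 = 0. Stack: [3, 0]
BINARY_OP + → 3 + 0 = 3. Stack: [3]
STORE_FAST m → m=3. Stack: []
LOAD_FAST m → push 3. Stack: [3]
RETURN_VALUE → return 3.

3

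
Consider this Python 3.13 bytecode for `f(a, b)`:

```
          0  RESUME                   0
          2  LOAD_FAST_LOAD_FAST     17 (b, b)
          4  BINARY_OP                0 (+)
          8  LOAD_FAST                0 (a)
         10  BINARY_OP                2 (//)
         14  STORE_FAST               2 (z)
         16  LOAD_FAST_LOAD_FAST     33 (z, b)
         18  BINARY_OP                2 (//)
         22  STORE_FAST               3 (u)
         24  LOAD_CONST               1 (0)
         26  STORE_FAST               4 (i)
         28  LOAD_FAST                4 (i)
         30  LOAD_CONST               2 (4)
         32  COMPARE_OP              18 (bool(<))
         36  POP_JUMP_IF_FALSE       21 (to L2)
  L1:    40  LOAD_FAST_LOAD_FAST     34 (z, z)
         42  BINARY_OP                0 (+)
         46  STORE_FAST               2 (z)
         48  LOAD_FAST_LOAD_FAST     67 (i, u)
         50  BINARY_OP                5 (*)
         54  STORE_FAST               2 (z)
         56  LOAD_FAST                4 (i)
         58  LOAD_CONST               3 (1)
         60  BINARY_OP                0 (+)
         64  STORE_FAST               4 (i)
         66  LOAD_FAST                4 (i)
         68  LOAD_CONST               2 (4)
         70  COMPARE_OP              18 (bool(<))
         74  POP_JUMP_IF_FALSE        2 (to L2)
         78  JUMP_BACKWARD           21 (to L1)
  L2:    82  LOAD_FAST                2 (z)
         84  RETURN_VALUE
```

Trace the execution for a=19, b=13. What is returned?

0

LOAD_FAST_LOAD_FAST b,b → push 13,13
BINARY_OP + → 13 + 13 = 26
LOAD_FAST a → push 19
BINARY_OP // → 26 // 19 = 1
STORE_FAST z → z=1
LOAD_FAST_LOAD_FAST z,b → push 1,13
BINARY_OP // → 1 // 13 = 0
STORE_FAST u → u=0
LOAD_CONST → push 0
STORE_FAST i → i=0
LOAD_FAST i → push 0
LOAD_CONST → push 4
COMPARE_OP bool(<) → 0 vs 4 = True
POP_JUMP_IF_FALSE → pop True; no jump
LOAD_FAST_LOAD_FAST z,z → push 1,1
BINARY_OP + → 1 + 1 = 2
STORE_FAST z → z=2
LOAD_FAST_LOAD_FAST i,u → push 0,0
BINARY_OP * → 0 * 0 = 0
STORE_FAST z → z=0
LOAD_FAST i → push 0
LOAD_CONST → push 1
BINARY_OP + → 0 + 1 = 1
STORE_FAST i → i=1
LOAD_FAST i → push 1
LOAD_CONST → push 4
COMPARE_OP bool(<) → 1 vs 4 = True
POP_JUMP_IF_FALSE → pop True; no jump
LOAD_FAST_LOAD_FAST z,z → push 0,0
BINARY_OP + → 0 + 0 = 0
STORE_FAST z → z=0
LOAD_FAST_LOAD_FAST i,u → push 1,0
BINARY_OP * → 1 * 0 = 0
STORE_FAST z → z=0
LOAD_FAST i → push 1
LOAD_CONST → push 1
BINARY_OP + → 1 + 1 = 2
STORE_FAST i → i=2
LOAD_FAST i → push 2
LOAD_CONST → push 4
COMPARE_OP bool(<) → 2 vs 4 = True
POP_JUMP_IF_FALSE → pop True; no jump
LOAD_FAST_LOAD_FAST z,z → push 0,0
BINARY_OP + → 0 + 0 = 0
STORE_FAST z → z=0
LOAD_FAST_LOAD_FAST i,u → push 2,0
BINARY_OP * → 2 * 0 = 0
STORE_FAST z → z=0
LOAD_FAST i → push 2
LOAD_CONST → push 1
BINARY_OP + → 2 + 1 = 3
STORE_FAST i → i=3
LOAD_FAST i → push 3
LOAD_CONST → push 4
COMPARE_OP bool(<) → 3 vs 4 = True
POP_JUMP_IF_FALSE → pop True; no jump
LOAD_FAST_LOAD_FAST z,z → push 0,0
BINARY_OP + → 0 + 0 = 0
STORE_FAST z → z=0
LOAD_FAST_LOAD_FAST i,u → push 3,0
BINARY_OP * → 3 * 0 = 0
STORE_FAST z → z=0
LOAD_FAST i → push 3
LOAD_CONST → push 1
BINARY_OP + → 3 + 1 = 4
STORE_FAST i → i=4
LOAD_FAST i → push 4
LOAD_CONST → push 4
COMPARE_OP bool(<) → 4 vs 4 = False
POP_JUMP_IF_FALSE → pop False; jump
LOAD_FAST z → push 0
RETURN_VALUE → return 0.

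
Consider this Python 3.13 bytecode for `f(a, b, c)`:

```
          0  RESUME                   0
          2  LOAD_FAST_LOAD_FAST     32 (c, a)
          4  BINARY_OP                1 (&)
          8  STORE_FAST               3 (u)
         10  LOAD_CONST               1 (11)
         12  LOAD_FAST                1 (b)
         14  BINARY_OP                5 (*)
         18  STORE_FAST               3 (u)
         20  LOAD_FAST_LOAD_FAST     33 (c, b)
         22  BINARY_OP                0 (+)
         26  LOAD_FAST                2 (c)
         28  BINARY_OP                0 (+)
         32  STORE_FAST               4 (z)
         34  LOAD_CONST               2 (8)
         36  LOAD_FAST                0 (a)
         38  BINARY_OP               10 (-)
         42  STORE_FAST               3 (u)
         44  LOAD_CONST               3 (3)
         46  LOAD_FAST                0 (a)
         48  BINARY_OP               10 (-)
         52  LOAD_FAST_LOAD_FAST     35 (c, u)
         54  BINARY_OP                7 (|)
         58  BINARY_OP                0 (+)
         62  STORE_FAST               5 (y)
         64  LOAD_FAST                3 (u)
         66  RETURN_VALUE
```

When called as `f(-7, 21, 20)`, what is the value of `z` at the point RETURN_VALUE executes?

LOAD_FAST_LOAD_FAST c,a → push 20,-7. Stack: [20, -7]
BINARY_OP & → 20 & -7 = 16. Stack: [16]
STORE_FAST u → u=16. Stack: []
LOAD_CONST → push 11. Stack: [11]
LOAD_FAST b → push 21. Stack: [11, 21]
BINARY_OP * → 11 * 21 = 231. Stack: [231]
STORE_FAST u → u=231. Stack: []
LOAD_FAST_LOAD_FAST c,b → push 20,21. Stack: [20, 21]
BINARY_OP + → 20 + 21 = 41. Stack: [41]
LOAD_FAST c → push 20. Stack: [41, 20]
BINARY_OP + → 41 + 20 = 61. Stack: [61]
STORE_FAST z → z=61. Stack: []
LOAD_CONST → push 8. Stack: [8]
LOAD_FAST a → push -7. Stack: [8, -7]
BINARY_OP - → 8 - -7 = 15. Stack: [15]
STORE_FAST u → u=15. Stack: []
LOAD_CONST → push 3. Stack: [3]
LOAD_FAST a → push -7. Stack: [3, -7]
BINARY_OP - → 3 - -7 = 10. Stack: [10]
LOAD_FAST_LOAD_FAST c,u → push 20,15. Stack: [10, 20, 15]
BINARY_OP | → 20 | 15 = 31. Stack: [10, 31]
BINARY_OP + → 10 + 31 = 41. Stack: [41]
STORE_FAST y → y=41. Stack: []
LOAD_FAST u → push 15. Stack: [15]
RETURN_VALUE → return 15.

61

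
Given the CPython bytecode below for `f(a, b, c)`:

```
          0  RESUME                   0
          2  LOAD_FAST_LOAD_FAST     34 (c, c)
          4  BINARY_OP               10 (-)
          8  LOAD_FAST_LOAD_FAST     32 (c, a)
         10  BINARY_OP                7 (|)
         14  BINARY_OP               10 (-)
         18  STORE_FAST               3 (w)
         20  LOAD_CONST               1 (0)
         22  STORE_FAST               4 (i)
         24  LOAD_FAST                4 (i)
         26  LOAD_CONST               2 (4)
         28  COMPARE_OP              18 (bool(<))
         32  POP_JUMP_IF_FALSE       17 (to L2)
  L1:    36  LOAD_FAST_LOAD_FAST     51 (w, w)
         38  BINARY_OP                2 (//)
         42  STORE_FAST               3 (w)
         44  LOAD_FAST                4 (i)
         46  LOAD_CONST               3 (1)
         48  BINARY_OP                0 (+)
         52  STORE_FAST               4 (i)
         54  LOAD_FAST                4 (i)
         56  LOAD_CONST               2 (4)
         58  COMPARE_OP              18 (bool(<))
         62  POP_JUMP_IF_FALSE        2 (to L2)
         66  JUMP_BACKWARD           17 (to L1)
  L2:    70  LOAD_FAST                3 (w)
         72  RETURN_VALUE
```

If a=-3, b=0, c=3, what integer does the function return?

LOAD_FAST_LOAD_FAST c,c → push 3,3. Stack: [3, 3]
BINARY_OP - → 3 - 3 = 0. Stack: [0]
LOAD_FAST_LOAD_FAST c,a → push 3,-3. Stack: [0, 3, -3]
BINARY_OP | → 3 | -3 = -1. Stack: [0, -1]
BINARY_OP - → 0 - -1 = 1. Stack: [1]
STORE_FAST w → w=1. Stack: []
LOAD_CONST → push 0. Stack: [0]
STORE_FAST i → i=0. Stack: []
LOAD_FAST i → push 0. Stack: [0]
LOAD_CONST → push 4. Stack: [0, 4]
COMPARE_OP bool(<) → 0 vs 4 = True. Stack: [True]
POP_JUMP_IF_FALSE → pop True; no jump. Stack: []
LOAD_FAST_LOAD_FAST w,w → push 1,1. Stack: [1, 1]
BINARY_OP // → 1 // 1 = 1. Stack: [1]
STORE_FAST w → w=1. Stack: []
LOAD_FAST i → push 0. Stack: [0]
LOAD_CONST → push 1. Stack: [0, 1]
BINARY_OP + → 0 + 1 = 1. Stack: [1]
STORE_FAST i → i=1. Stack: []
LOAD_FAST i → push 1. Stack: [1]
LOAD_CONST → push 4. Stack: [1, 4]
COMPARE_OP bool(<) → 1 vs 4 = True. Stack: [True]
POP_JUMP_IF_FALSE → pop True; no jump. Stack: []
LOAD_FAST_LOAD_FAST w,w → push 1,1. Stack: [1, 1]
BINARY_OP // → 1 // 1 = 1. Stack: [1]
STORE_FAST w → w=1. Stack: []
LOAD_FAST i → push 1. Stack: [1]
LOAD_CONST → push 1. Stack: [1, 1]
BINARY_OP + → 1 + 1 = 2. Stack: [2]
STORE_FAST i → i=2. Stack: []
LOAD_FAST i → push 2. Stack: [2]
LOAD_CONST → push 4. Stack: [2, 4]
COMPARE_OP bool(<) → 2 vs 4 = True. Stack: [True]
POP_JUMP_IF_FALSE → pop True; no jump. Stack: []
LOAD_FAST_LOAD_FAST w,w → push 1,1. Stack: [1, 1]
BINARY_OP // → 1 // 1 = 1. Stack: [1]
STORE_FAST w → w=1. Stack: []
LOAD_FAST i → push 2. Stack: [2]
LOAD_CONST → push 1. Stack: [2, 1]
BINARY_OP + → 2 + 1 = 3. Stack: [3]
STORE_FAST i → i=3. Stack: []
LOAD_FAST i → push 3. Stack: [3]
LOAD_CONST → push 4. Stack: [3, 4]
COMPARE_OP bool(<) → 3 vs 4 = True. Stack: [True]
POP_JUMP_IF_FALSE → pop True; no jump. Stack: []
LOAD_FAST_LOAD_FAST w,w → push 1,1. Stack: [1, 1]
BINARY_OP // → 1 // 1 = 1. Stack: [1]
STORE_FAST w → w=1. Stack: []
LOAD_FAST i → push 3. Stack: [3]
LOAD_CONST → push 1. Stack: [3, 1]
BINARY_OP + → 3 + 1 = 4. Stack: [4]
STORE_FAST i → i=4. Stack: []
LOAD_FAST i → push 4. Stack: [4]
LOAD_CONST → push 4. Stack: [4, 4]
COMPARE_OP bool(<) → 4 vs 4 = False. Stack: [False]
POP_JUMP_IF_FALSE → pop False; jump. Stack: []
LOAD_FAST w → push 1. Stack: [1]
RETURN_VALUE → return 1.

1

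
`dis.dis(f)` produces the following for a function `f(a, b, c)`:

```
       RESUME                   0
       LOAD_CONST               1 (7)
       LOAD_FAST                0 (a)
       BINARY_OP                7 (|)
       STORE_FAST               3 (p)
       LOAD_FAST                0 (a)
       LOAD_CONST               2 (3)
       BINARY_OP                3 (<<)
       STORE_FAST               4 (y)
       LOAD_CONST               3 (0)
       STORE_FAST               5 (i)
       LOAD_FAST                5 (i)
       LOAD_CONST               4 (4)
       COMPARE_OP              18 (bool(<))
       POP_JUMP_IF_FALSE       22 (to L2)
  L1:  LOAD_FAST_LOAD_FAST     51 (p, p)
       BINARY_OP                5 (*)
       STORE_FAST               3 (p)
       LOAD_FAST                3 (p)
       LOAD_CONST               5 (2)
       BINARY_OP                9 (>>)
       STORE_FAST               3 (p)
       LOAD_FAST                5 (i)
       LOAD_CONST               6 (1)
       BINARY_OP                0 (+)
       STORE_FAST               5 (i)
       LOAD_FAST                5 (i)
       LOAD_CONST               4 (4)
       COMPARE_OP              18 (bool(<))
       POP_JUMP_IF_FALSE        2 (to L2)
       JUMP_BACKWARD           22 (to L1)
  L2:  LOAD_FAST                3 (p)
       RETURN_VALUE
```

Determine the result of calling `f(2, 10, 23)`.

26244

LOAD_CONST → push 7
LOAD_FAST a → push 2
BINARY_OP | → 7 | 2 = 7
STORE_FAST p → p=7
LOAD_FAST a → push 2
LOAD_CONST → push 3
BINARY_OP << → 2 << 3 = 16
STORE_FAST y → y=16
LOAD_CONST → push 0
STORE_FAST i → i=0
LOAD_FAST i → push 0
LOAD_CONST → push 4
COMPARE_OP bool(<) → 0 vs 4 = True
POP_JUMP_IF_FALSE → pop True; no jump
LOAD_FAST_LOAD_FAST p,p → push 7,7
BINARY_OP * → 7 * 7 = 49
STORE_FAST p → p=49
LOAD_FAST p → push 49
LOAD_CONST → push 2
BINARY_OP >> → 49 >> 2 = 12
STORE_FAST p → p=12
LOAD_FAST i → push 0
LOAD_CONST → push 1
BINARY_OP + → 0 + 1 = 1
STORE_FAST i → i=1
LOAD_FAST i → push 1
LOAD_CONST → push 4
COMPARE_OP bool(<) → 1 vs 4 = True
POP_JUMP_IF_FALSE → pop True; no jump
LOAD_FAST_LOAD_FAST p,p → push 12,12
BINARY_OP * → 12 * 12 = 144
STORE_FAST p → p=144
LOAD_FAST p → push 144
LOAD_CONST → push 2
BINARY_OP >> → 144 >> 2 = 36
STORE_FAST p → p=36
LOAD_FAST i → push 1
LOAD_CONST → push 1
BINARY_OP + → 1 + 1 = 2
STORE_FAST i → i=2
LOAD_FAST i → push 2
LOAD_CONST → push 4
COMPARE_OP bool(<) → 2 vs 4 = True
POP_JUMP_IF_FALSE → pop True; no jump
LOAD_FAST_LOAD_FAST p,p → push 36,36
BINARY_OP * → 36 * 36 = 1296
STORE_FAST p → p=1296
LOAD_FAST p → push 1296
LOAD_CONST → push 2
BINARY_OP >> → 1296 >> 2 = 324
STORE_FAST p → p=324
LOAD_FAST i → push 2
LOAD_CONST → push 1
BINARY_OP + → 2 + 1 = 3
STORE_FAST i → i=3
LOAD_FAST i → push 3
LOAD_CONST → push 4
COMPARE_OP bool(<) → 3 vs 4 = True
POP_JUMP_IF_FALSE → pop True; no jump
LOAD_FAST_LOAD_FAST p,p → push 324,324
BINARY_OP * → 324 * 324 = 104976
STORE_FAST p → p=104976
LOAD_FAST p → push 104976
LOAD_CONST → push 2
BINARY_OP >> → 104976 >> 2 = 26244
STORE_FAST p → p=26244
LOAD_FAST i → push 3
LOAD_CONST → push 1
BINARY_OP + → 3 + 1 = 4
STORE_FAST i → i=4
LOAD_FAST i → push 4
LOAD_CONST → push 4
COMPARE_OP bool(<) → 4 vs 4 = False
POP_JUMP_IF_FALSE → pop False; jump
LOAD_FAST p → push 26244
RETURN_VALUE → return 26244.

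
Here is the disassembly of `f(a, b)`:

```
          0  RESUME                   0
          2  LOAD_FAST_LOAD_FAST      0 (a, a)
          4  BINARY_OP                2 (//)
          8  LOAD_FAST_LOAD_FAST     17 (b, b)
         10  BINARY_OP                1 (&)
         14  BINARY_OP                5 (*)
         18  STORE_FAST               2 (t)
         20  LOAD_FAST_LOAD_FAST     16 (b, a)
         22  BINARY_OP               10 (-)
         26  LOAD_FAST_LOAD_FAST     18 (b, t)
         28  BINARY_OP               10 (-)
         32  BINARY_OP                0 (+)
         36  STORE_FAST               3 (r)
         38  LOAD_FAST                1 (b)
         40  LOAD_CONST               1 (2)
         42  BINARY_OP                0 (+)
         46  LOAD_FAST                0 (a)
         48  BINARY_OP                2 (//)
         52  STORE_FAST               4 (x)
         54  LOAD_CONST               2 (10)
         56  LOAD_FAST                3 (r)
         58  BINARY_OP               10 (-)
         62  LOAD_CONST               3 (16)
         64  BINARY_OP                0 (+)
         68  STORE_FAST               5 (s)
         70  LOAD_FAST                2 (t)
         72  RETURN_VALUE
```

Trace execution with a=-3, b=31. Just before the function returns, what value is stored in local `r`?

LOAD_FAST_LOAD_FAST a,a → push -3,-3. Stack: [-3, -3]
BINARY_OP // → -3 // -3 = 1. Stack: [1]
LOAD_FAST_LOAD_FAST b,b → push 31,31. Stack: [1, 31, 31]
BINARY_OP & → 31 & 31 = 31. Stack: [1, 31]
BINARY_OP * → 1 * 31 = 31. Stack: [31]
STORE_FAST t → t=31. Stack: []
LOAD_FAST_LOAD_FAST b,a → push 31,-3. Stack: [31, -3]
BINARY_OP - → 31 - -3 = 34. Stack: [34]
LOAD_FAST_LOAD_FAST b,t → push 31,31. Stack: [34, 31, 31]
BINARY_OP - → 31 - 31 = 0. Stack: [34, 0]
BINARY_OP + → 34 + 0 = 34. Stack: [34]
STORE_FAST r → r=34. Stack: []
LOAD_FAST b → push 31. Stack: [31]
LOAD_CONST → push 2. Stack: [31, 2]
BINARY_OP + → 31 + 2 = 33. Stack: [33]
LOAD_FAST a → push -3. Stack: [33, -3]
BINARY_OP // → 33 // -3 = -11. Stack: [-11]
STORE_FAST x → x=-11. Stack: []
LOAD_CONST → push 10. Stack: [10]
LOAD_FAST r → push 34. Stack: [10, 34]
BINARY_OP - → 10 - 34 = -24. Stack: [-24]
LOAD_CONST → push 16. Stack: [-24, 16]
BINARY_OP + → -24 + 16 = -8. Stack: [-8]
STORE_FAST s → s=-8. Stack: []
LOAD_FAST t → push 31. Stack: [31]
RETURN_VALUE → return 31.

34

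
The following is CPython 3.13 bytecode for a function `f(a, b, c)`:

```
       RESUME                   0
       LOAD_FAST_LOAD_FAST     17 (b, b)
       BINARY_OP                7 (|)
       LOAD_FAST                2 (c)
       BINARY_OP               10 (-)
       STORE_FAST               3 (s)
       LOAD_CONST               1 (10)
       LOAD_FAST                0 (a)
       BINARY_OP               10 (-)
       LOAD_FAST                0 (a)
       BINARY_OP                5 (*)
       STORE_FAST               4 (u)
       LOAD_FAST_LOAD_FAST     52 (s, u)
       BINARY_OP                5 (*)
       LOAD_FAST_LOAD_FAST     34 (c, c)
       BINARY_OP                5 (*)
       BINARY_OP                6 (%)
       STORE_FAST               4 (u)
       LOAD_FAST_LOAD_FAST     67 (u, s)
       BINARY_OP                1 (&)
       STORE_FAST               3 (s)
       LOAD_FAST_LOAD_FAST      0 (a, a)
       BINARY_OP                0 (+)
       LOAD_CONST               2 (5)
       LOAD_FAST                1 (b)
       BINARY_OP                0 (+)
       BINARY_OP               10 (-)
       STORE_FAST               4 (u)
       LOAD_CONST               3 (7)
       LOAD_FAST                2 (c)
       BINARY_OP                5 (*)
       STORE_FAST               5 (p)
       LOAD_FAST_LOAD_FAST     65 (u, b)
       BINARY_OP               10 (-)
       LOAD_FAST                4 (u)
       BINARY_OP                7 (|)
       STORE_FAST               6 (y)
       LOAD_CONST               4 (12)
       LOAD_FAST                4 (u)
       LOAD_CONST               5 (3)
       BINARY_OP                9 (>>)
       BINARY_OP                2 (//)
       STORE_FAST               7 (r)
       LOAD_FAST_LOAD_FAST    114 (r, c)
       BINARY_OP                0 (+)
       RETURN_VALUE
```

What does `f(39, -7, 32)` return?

33

LOAD_FAST_LOAD_FAST b,b → push -7,-7. Stack: [-7, -7]
BINARY_OP | → -7 | -7 = -7. Stack: [-7]
LOAD_FAST c → push 32. Stack: [-7, 32]
BINARY_OP - → -7 - 32 = -39. Stack: [-39]
STORE_FAST s → s=-39. Stack: []
LOAD_CONST → push 10. Stack: [10]
LOAD_FAST a → push 39. Stack: [10, 39]
BINARY_OP - → 10 - 39 = -29. Stack: [-29]
LOAD_FAST a → push 39. Stack: [-29, 39]
BINARY_OP * → -29 * 39 = -1131. Stack: [-1131]
STORE_FAST u → u=-1131. Stack: []
LOAD_FAST_LOAD_FAST s,u → push -39,-1131. Stack: [-39, -1131]
BINARY_OP * → -39 * -1131 = 44109. Stack: [44109]
LOAD_FAST_LOAD_FAST c,c → push 32,32. Stack: [44109, 32, 32]
BINARY_OP * → 32 * 32 = 1024. Stack: [44109, 1024]
BINARY_OP % → 44109 % 1024 = 77. Stack: [77]
STORE_FAST u → u=77. Stack: []
LOAD_FAST_LOAD_FAST u,s → push 77,-39. Stack: [77, -39]
BINARY_OP & → 77 & -39 = 73. Stack: [73]
STORE_FAST s → s=73. Stack: []
LOAD_FAST_LOAD_FAST a,a → push 39,39. Stack: [39, 39]
BINARY_OP + → 39 + 39 = 78. Stack: [78]
LOAD_CONST → push 5. Stack: [78, 5]
LOAD_FAST b → push -7. Stack: [78, 5, -7]
BINARY_OP + → 5 + -7 = -2. Stack: [78, -2]
BINARY_OP - → 78 - -2 = 80. Stack: [80]
STORE_FAST u → u=80. Stack: []
LOAD_CONST → push 7. Stack: [7]
LOAD_FAST c → push 32. Stack: [7, 32]
BINARY_OP * → 7 * 32 = 224. Stack: [224]
STORE_FAST p → p=224. Stack: []
LOAD_FAST_LOAD_FAST u,b → push 80,-7. Stack: [80, -7]
BINARY_OP - → 80 - -7 = 87. Stack: [87]
LOAD_FAST u → push 80. Stack: [87, 80]
BINARY_OP | → 87 | 80 = 87. Stack: [87]
STORE_FAST y → y=87. Stack: []
LOAD_CONST → push 12. Stack: [12]
LOAD_FAST u → push 80. Stack: [12, 80]
LOAD_CONST → push 3. Stack: [12, 80, 3]
BINARY_OP >> → 80 >> 3 = 10. Stack: [12, 10]
BINARY_OP // → 12 // 10 = 1. Stack: [1]
STORE_FAST r → r=1. Stack: []
LOAD_FAST_LOAD_FAST r,c → push 1,32. Stack: [1, 32]
BINARY_OP + → 1 + 32 = 33. Stack: [33]
RETURN_VALUE → return 33.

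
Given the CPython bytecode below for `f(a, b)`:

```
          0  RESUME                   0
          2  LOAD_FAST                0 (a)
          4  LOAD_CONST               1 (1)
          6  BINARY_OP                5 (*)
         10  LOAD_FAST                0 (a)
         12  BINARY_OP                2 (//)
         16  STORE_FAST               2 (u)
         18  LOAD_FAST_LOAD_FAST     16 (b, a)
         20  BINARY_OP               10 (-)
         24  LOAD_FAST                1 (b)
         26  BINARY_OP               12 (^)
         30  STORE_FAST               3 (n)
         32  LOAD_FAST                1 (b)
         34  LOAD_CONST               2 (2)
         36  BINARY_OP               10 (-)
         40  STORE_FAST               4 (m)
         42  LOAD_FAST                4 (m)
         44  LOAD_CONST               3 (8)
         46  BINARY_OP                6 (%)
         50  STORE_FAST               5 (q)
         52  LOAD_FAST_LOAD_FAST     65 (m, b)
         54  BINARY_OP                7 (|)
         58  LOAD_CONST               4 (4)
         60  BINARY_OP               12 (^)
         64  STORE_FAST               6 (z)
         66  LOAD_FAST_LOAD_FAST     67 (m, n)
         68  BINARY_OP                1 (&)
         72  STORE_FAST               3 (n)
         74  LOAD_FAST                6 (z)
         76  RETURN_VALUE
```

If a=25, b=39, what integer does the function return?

LOAD_FAST a → push 25. Stack: [25]
LOAD_CONST → push 1. Stack: [25, 1]
BINARY_OP * → 25 * 1 = 25. Stack: [25]
LOAD_FAST a → push 25. Stack: [25, 25]
BINARY_OP // → 25 // 25 = 1. Stack: [1]
STORE_FAST u → u=1. Stack: []
LOAD_FAST_LOAD_FAST b,a → push 39,25. Stack: [39, 25]
BINARY_OP - → 39 - 25 = 14. Stack: [14]
LOAD_FAST b → push 39. Stack: [14, 39]
BINARY_OP ^ → 14 ^ 39 = 41. Stack: [41]
STORE_FAST n → n=41. Stack: []
LOAD_FAST b → push 39. Stack: [39]
LOAD_CONST → push 2. Stack: [39, 2]
BINARY_OP - → 39 - 2 = 37. Stack: [37]
STORE_FAST m → m=37. Stack: []
LOAD_FAST m → push 37. Stack: [37]
LOAD_CONST → push 8. Stack: [37, 8]
BINARY_OP % → 37 % 8 = 5. Stack: [5]
STORE_FAST q → q=5. Stack: []
LOAD_FAST_LOAD_FAST m,b → push 37,39. Stack: [37, 39]
BINARY_OP | → 37 | 39 = 39. Stack: [39]
LOAD_CONST → push 4. Stack: [39, 4]
BINARY_OP ^ → 39 ^ 4 = 35. Stack: [35]
STORE_FAST z → z=35. Stack: []
LOAD_FAST_LOAD_FAST m,n → push 37,41. Stack: [37, 41]
BINARY_OP & → 37 & 41 = 33. Stack: [33]
STORE_FAST n → n=33. Stack: []
LOAD_FAST z → push 35. Stack: [35]
RETURN_VALUE → return 35.

35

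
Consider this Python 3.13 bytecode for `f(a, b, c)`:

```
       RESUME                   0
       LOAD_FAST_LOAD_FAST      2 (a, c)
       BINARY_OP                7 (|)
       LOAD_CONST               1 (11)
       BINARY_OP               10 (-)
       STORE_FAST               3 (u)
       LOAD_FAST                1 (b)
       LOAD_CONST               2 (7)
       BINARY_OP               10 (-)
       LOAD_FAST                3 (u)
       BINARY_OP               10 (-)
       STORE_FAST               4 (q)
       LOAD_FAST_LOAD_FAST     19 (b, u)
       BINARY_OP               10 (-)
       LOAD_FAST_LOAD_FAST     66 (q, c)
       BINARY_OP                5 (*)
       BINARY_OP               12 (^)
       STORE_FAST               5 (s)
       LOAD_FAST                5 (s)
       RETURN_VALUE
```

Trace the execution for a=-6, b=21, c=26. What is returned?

LOAD_FAST_LOAD_FAST a,c → push -6,26. Stack: [-6, 26]
BINARY_OP | → -6 | 26 = -6. Stack: [-6]
LOAD_CONST → push 11. Stack: [-6, 11]
BINARY_OP - → -6 - 11 = -17. Stack: [-17]
STORE_FAST u → u=-17. Stack: []
LOAD_FAST b → push 21. Stack: [21]
LOAD_CONST → push 7. Stack: [21, 7]
BINARY_OP - → 21 - 7 = 14. Stack: [14]
LOAD_FAST u → push -17. Stack: [14, -17]
BINARY_OP - → 14 - -17 = 31. Stack: [31]
STORE_FAST q → q=31. Stack: []
LOAD_FAST_LOAD_FAST b,u → push 21,-17. Stack: [21, -17]
BINARY_OP - → 21 - -17 = 38. Stack: [38]
LOAD_FAST_LOAD_FAST q,c → push 31,26. Stack: [38, 31, 26]
BINARY_OP * → 31 * 26 = 806. Stack: [38, 806]
BINARY_OP ^ → 38 ^ 806 = 768. Stack: [768]
STORE_FAST s → s=768. Stack: []
LOAD_FAST s → push 768. Stack: [768]
RETURN_VALUE → return 768.

768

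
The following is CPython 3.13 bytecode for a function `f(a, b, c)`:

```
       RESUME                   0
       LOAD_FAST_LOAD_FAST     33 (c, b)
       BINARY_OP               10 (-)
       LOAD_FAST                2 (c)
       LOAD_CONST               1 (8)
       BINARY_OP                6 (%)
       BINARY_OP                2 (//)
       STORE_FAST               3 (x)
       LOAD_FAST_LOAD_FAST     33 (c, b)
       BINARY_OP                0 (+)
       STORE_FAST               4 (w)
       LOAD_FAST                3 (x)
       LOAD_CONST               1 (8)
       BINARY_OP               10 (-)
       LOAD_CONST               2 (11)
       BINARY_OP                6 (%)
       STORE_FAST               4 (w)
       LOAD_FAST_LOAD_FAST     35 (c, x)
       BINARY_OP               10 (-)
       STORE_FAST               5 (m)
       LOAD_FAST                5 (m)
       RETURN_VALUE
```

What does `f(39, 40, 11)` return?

21

LOAD_FAST_LOAD_FAST c,b → push 11,40. Stack: [11, 40]
BINARY_OP - → 11 - 40 = -29. Stack: [-29]
LOAD_FAST c → push 11. Stack: [-29, 11]
LOAD_CONST → push 8. Stack: [-29, 11, 8]
BINARY_OP % → 11 % 8 = 3. Stack: [-29, 3]
BINARY_OP // → -29 // 3 = -10. Stack: [-10]
STORE_FAST x → x=-10. Stack: []
LOAD_FAST_LOAD_FAST c,b → push 11,40. Stack: [11, 40]
BINARY_OP + → 11 + 40 = 51. Stack: [51]
STORE_FAST w → w=51. Stack: []
LOAD_FAST x → push -10. Stack: [-10]
LOAD_CONST → push 8. Stack: [-10, 8]
BINARY_OP - → -10 - 8 = -18. Stack: [-18]
LOAD_CONST → push 11. Stack: [-18, 11]
BINARY_OP % → -18 % 11 = 4. Stack: [4]
STORE_FAST w → w=4. Stack: []
LOAD_FAST_LOAD_FAST c,x → push 11,-10. Stack: [11, -10]
BINARY_OP - → 11 - -10 = 21. Stack: [21]
STORE_FAST m → m=21. Stack: []
LOAD_FAST m → push 21. Stack: [21]
RETURN_VALUE → return 21.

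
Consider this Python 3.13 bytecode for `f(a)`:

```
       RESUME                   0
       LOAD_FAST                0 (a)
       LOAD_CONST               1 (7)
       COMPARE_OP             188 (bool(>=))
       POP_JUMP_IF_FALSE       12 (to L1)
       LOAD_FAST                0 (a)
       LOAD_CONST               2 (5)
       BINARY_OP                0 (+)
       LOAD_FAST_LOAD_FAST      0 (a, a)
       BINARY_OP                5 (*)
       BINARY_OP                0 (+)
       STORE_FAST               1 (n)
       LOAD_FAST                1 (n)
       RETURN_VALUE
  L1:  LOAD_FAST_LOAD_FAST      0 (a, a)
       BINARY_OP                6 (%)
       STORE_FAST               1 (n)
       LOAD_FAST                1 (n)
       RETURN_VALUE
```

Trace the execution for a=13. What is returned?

LOAD_FAST a → push 13. Stack: [13]
LOAD_CONST → push 7. Stack: [13, 7]
COMPARE_OP bool(>=) → 13 vs 7 = True. Stack: [True]
POP_JUMP_IF_FALSE → pop True; no jump. Stack: []
LOAD_FAST a → push 13. Stack: [13]
LOAD_CONST → push 5. Stack: [13, 5]
BINARY_OP + → 13 + 5 = 18. Stack: [18]
LOAD_FAST_LOAD_FAST a,a → push 13,13. Stack: [18, 13, 13]
BINARY_OP * → 13 * 13 = 169. Stack: [18, 169]
BINARY_OP + → 18 + 169 = 187. Stack: [187]
STORE_FAST n → n=187. Stack: []
LOAD_FAST n → push 187. Stack: [187]
RETURN_VALUE → return 187.

187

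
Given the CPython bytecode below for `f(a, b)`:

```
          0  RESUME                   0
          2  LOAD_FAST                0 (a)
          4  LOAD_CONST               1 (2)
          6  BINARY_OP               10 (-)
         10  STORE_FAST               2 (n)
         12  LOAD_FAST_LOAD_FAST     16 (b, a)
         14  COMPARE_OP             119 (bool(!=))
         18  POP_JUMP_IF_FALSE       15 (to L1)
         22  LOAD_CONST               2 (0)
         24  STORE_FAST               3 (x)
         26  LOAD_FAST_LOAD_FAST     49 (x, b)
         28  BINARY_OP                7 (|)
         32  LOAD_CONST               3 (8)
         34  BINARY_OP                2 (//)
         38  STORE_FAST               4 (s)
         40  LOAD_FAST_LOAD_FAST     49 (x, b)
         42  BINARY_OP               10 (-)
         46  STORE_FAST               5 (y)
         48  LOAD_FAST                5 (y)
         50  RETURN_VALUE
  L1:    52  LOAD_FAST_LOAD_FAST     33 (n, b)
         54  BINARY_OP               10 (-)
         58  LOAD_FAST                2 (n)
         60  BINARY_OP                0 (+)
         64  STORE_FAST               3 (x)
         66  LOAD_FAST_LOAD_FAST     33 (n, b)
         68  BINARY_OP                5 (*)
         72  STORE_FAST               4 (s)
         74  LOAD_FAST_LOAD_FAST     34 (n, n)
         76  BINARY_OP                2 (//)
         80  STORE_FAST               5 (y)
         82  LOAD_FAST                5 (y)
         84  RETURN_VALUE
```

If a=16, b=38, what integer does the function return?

LOAD_FAST a → push 16. Stack: [16]
LOAD_CONST → push 2. Stack: [16, 2]
BINARY_OP - → 16 - 2 = 14. Stack: [14]
STORE_FAST n → n=14. Stack: []
LOAD_FAST_LOAD_FAST b,a → push 38,16. Stack: [38, 16]
COMPARE_OP bool(!=) → 38 vs 16 = True. Stack: [True]
POP_JUMP_IF_FALSE → pop True; no jump. Stack: []
LOAD_CONST → push 0. Stack: [0]
STORE_FAST x → x=0. Stack: []
LOAD_FAST_LOAD_FAST x,b → push 0,38. Stack: [0, 38]
BINARY_OP | → 0 | 38 = 38. Stack: [38]
LOAD_CONST → push 8. Stack: [38, 8]
BINARY_OP // → 38 // 8 = 4. Stack: [4]
STORE_FAST s → s=4. Stack: []
LOAD_FAST_LOAD_FAST x,b → push 0,38. Stack: [0, 38]
BINARY_OP - → 0 - 38 = -38. Stack: [-38]
STORE_FAST y → y=-38. Stack: []
LOAD_FAST y → push -38. Stack: [-38]
RETURN_VALUE → return -38.

-38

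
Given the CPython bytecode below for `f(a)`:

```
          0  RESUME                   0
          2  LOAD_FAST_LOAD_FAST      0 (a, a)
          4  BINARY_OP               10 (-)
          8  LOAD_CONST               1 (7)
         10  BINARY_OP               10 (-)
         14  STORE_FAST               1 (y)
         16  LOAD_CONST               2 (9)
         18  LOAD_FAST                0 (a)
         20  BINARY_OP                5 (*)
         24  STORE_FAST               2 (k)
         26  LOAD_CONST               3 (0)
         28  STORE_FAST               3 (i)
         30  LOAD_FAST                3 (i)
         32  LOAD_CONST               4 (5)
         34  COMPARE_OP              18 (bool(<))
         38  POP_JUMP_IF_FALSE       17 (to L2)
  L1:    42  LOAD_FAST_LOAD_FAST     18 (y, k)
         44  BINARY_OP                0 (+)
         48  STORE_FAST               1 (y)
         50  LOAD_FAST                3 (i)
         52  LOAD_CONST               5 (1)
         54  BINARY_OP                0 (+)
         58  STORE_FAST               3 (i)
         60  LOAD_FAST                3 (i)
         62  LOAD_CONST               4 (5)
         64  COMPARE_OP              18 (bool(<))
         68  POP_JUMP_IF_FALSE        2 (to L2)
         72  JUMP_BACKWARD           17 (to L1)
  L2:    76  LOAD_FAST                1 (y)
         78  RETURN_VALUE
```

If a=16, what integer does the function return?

713

LOAD_FAST_LOAD_FAST a,a → push 16,16
BINARY_OP - → 16 - 16 = 0
LOAD_CONST → push 7
BINARY_OP - → 0 - 7 = -7
STORE_FAST y → y=-7
LOAD_CONST → push 9
LOAD_FAST a → push 16
BINARY_OP * → 9 * 16 = 144
STORE_FAST k → k=144
LOAD_CONST → push 0
STORE_FAST i → i=0
LOAD_FAST i → push 0
LOAD_CONST → push 5
COMPARE_OP bool(<) → 0 vs 5 = True
POP_JUMP_IF_FALSE → pop True; no jump
LOAD_FAST_LOAD_FAST y,k → push -7,144
BINARY_OP + → -7 + 144 = 137
STORE_FAST y → y=137
LOAD_FAST i → push 0
LOAD_CONST → push 1
BINARY_OP + → 0 + 1 = 1
STORE_FAST i → i=1
LOAD_FAST i → push 1
LOAD_CONST → push 5
COMPARE_OP bool(<) → 1 vs 5 = True
POP_JUMP_IF_FALSE → pop True; no jump
LOAD_FAST_LOAD_FAST y,k → push 137,144
BINARY_OP + → 137 + 144 = 281
STORE_FAST y → y=281
LOAD_FAST i → push 1
LOAD_CONST → push 1
BINARY_OP + → 1 + 1 = 2
STORE_FAST i → i=2
LOAD_FAST i → push 2
LOAD_CONST → push 5
COMPARE_OP bool(<) → 2 vs 5 = True
POP_JUMP_IF_FALSE → pop True; no jump
LOAD_FAST_LOAD_FAST y,k → push 281,144
BINARY_OP + → 281 + 144 = 425
STORE_FAST y → y=425
LOAD_FAST i → push 2
LOAD_CONST → push 1
BINARY_OP + → 2 + 1 = 3
STORE_FAST i → i=3
LOAD_FAST i → push 3
LOAD_CONST → push 5
COMPARE_OP bool(<) → 3 vs 5 = True
POP_JUMP_IF_FALSE → pop True; no jump
LOAD_FAST_LOAD_FAST y,k → push 425,144
BINARY_OP + → 425 + 144 = 569
STORE_FAST y → y=569
LOAD_FAST i → push 3
LOAD_CONST → push 1
BINARY_OP + → 3 + 1 = 4
STORE_FAST i → i=4
LOAD_FAST i → push 4
LOAD_CONST → push 5
COMPARE_OP bool(<) → 4 vs 5 = True
POP_JUMP_IF_FALSE → pop True; no jump
LOAD_FAST_LOAD_FAST y,k → push 569,144
BINARY_OP + → 569 + 144 = 713
STORE_FAST y → y=713
LOAD_FAST i → push 4
LOAD_CONST → push 1
BINARY_OP + → 4 + 1 = 5
STORE_FAST i → i=5
LOAD_FAST i → push 5
LOAD_CONST → push 5
COMPARE_OP bool(<) → 5 vs 5 = False
POP_JUMP_IF_FALSE → pop False; jump
LOAD_FAST y → push 713
RETURN_VALUE → return 713.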